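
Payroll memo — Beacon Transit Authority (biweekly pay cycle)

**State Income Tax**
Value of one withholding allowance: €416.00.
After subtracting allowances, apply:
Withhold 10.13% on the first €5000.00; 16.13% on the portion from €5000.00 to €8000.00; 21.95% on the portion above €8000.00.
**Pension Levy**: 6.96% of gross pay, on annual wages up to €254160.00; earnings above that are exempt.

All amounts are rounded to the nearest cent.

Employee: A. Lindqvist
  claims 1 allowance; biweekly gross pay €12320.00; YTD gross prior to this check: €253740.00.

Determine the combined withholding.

State Income Tax: taxable = €12320.00 − 1×€416.00 = €11904.00
  €990.40 + 21.95% × (€11904.00 − €8000.00) = €990.40 + 21.95% × €3904.00 = €1847.33
Pension Levy: cap €254160.00 − YTD €253740.00 = €420.00 subject; 6.96% × €420.00 = €29.23
Total: €1847.33 + €29.23 = €1876.56

€1876.56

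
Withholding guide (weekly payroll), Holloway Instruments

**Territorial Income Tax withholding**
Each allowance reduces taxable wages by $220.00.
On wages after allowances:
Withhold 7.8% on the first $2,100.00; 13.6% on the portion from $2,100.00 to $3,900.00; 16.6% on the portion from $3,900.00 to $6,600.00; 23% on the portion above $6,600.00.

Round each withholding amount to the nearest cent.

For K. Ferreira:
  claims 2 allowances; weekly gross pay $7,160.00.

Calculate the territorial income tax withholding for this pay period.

Territorial Income Tax: taxable = $7,160.00 − 2×$220.00 = $6,720.00
  $856.80 + 23% × ($6,720.00 − $6,600.00) = $856.80 + 23% × $120.00 = $884.40

$884.40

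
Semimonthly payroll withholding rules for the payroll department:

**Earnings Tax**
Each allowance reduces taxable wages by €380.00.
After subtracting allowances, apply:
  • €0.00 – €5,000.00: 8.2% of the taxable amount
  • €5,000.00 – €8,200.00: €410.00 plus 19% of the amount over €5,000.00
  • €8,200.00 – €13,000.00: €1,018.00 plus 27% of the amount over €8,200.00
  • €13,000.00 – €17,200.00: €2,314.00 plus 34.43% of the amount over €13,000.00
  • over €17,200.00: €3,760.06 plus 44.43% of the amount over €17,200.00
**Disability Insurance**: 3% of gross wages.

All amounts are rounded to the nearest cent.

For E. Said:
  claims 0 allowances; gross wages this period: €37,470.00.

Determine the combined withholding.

€13,890.12

Earnings Tax: taxable = €37,470.00
  €3,760.06 + 44.43% × (€37,470.00 − €17,200.00) = €3,760.06 + 44.43% × €20,270.00 = €12,766.02
Disability Insurance: 3% × €37,470.00 = €1,124.10
Total: €12,766.02 + €1,124.10 = €13,890.12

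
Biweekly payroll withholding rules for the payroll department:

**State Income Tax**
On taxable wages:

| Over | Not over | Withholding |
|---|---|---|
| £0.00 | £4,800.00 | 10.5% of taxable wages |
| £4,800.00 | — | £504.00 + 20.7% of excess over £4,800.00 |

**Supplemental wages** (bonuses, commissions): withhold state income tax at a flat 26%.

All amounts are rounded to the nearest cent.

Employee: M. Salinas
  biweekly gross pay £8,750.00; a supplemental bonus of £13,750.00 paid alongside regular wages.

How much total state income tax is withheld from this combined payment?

£4,896.65

State Income Tax: taxable = £8,750.00
  £504.00 + 20.7% × (£8,750.00 − £4,800.00) = £504.00 + 20.7% × £3,950.00 = £1,321.65
Supplemental (26% flat on bonus): 26% × £13,750.00 = £3,575.00
Total state income tax: £1,321.65 + £3,575.00 = £4,896.65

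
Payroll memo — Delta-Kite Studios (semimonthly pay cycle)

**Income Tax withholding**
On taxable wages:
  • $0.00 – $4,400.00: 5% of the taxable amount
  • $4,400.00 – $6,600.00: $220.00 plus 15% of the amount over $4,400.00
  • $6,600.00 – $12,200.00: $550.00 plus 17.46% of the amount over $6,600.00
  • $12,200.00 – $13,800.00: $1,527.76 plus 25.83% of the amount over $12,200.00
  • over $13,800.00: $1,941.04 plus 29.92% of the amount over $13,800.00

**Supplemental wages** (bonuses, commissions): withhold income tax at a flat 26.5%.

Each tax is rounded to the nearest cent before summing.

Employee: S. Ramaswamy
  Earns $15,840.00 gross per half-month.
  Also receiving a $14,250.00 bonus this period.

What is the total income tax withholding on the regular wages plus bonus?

$6,327.66

Income Tax: taxable = $15,840.00
  $1,941.04 + 29.92% × ($15,840.00 − $13,800.00) = $1,941.04 + 29.92% × $2,040.00 = $2,551.41
Supplemental (26.5% flat on bonus): 26.5% × $14,250.00 = $3,776.25
Total income tax: $2,551.41 + $3,776.25 = $6,327.66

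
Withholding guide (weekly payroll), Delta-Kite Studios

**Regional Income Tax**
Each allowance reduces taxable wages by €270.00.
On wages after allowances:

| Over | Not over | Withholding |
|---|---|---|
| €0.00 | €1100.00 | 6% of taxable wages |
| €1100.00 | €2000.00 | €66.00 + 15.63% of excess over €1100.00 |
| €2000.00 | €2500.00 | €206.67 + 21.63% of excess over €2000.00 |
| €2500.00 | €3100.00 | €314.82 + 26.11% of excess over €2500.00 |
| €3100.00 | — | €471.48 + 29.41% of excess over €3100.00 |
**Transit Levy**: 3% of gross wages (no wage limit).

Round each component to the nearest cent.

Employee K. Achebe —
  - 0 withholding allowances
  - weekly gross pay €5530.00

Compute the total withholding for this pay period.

Regional Income Tax: taxable = €5530.00
  €471.48 + 29.41% × (€5530.00 − €3100.00) = €471.48 + 29.41% × €2430.00 = €1186.14
Transit Levy: 3% × €5530.00 = €165.90
Total: €1186.14 + €165.90 = €1352.04

€1352.04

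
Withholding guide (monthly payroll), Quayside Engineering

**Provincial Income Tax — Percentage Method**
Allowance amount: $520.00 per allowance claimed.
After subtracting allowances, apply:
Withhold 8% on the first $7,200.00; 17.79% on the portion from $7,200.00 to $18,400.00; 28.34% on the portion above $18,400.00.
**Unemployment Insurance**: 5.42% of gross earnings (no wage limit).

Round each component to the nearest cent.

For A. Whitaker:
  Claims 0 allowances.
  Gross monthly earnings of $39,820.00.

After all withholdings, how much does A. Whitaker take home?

$29,022.85

Provincial Income Tax: taxable = $39,820.00
  $2,568.48 + 28.34% × ($39,820.00 − $18,400.00) = $2,568.48 + 28.34% × $21,420.00 = $8,638.91
Unemployment Insurance: 5.42% × $39,820.00 = $2,158.24
Total withheld: $8,638.91 + $2,158.24 = $10,797.15
Net pay: $39,820.00 − $10,797.15 = $29,022.85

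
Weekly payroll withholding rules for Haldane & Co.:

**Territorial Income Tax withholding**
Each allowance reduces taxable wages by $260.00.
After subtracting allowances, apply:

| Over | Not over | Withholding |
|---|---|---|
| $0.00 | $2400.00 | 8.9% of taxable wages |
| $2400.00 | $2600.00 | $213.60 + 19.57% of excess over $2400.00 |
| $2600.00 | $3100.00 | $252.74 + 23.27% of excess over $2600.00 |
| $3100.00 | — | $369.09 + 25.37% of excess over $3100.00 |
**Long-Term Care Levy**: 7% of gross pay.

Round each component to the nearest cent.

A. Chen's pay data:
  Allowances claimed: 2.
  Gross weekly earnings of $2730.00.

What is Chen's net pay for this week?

$2342.21

Territorial Income Tax: taxable = $2730.00 − 2×$260.00 = $2210.00
  8.9% × $2210.00 = $196.69
Long-Term Care Levy: 7% × $2730.00 = $191.10
Total withheld: $196.69 + $191.10 = $387.79
Net pay: $2730.00 − $387.79 = $2342.21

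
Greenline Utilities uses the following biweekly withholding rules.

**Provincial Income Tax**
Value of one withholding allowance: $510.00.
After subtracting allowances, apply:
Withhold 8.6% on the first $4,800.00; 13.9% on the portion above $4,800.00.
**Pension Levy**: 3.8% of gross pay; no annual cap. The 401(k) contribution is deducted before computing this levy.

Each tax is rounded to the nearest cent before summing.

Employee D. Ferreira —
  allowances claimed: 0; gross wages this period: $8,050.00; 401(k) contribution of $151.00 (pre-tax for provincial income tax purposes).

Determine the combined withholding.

$1,143.72

Provincial Income Tax: taxable = $8,050.00 − $151.00 = $7,899.00
  $412.80 + 13.9% × ($7,899.00 − $4,800.00) = $412.80 + 13.9% × $3,099.00 = $843.56
Pension Levy: 3.8% × $7,899.00 = $300.16
Total: $843.56 + $300.16 = $1,143.72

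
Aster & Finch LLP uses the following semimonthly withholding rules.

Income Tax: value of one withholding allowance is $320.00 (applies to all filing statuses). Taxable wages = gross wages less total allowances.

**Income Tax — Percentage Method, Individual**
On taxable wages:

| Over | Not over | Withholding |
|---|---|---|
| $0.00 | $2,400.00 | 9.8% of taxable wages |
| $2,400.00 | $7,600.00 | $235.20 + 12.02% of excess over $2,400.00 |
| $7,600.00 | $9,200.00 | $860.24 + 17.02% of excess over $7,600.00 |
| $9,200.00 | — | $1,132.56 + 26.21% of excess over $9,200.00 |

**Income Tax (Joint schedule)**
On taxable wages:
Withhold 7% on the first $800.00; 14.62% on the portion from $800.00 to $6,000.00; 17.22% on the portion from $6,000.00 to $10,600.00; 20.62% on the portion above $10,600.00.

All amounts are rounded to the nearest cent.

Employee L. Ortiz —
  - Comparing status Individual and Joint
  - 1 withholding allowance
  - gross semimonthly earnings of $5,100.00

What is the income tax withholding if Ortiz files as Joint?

$637.88

Income Tax (Joint): taxable = $5,100.00 − 1×$320.00 = $4,780.00
  $56.00 + 14.62% × ($4,780.00 − $800.00) = $56.00 + 14.62% × $3,980.00 = $637.88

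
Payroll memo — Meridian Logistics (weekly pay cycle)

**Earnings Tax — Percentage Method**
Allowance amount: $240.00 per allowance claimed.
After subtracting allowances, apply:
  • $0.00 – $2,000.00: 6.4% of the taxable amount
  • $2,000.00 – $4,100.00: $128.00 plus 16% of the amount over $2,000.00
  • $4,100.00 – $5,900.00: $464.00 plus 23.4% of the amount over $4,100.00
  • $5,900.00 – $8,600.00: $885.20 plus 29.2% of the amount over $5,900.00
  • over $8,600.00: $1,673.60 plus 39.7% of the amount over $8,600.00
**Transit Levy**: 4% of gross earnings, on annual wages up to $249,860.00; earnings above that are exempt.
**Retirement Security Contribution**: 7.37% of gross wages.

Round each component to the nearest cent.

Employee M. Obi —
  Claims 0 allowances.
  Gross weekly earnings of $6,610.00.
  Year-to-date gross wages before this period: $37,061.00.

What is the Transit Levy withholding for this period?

$264.40

Transit Levy: 4% × $6,610.00 = $264.40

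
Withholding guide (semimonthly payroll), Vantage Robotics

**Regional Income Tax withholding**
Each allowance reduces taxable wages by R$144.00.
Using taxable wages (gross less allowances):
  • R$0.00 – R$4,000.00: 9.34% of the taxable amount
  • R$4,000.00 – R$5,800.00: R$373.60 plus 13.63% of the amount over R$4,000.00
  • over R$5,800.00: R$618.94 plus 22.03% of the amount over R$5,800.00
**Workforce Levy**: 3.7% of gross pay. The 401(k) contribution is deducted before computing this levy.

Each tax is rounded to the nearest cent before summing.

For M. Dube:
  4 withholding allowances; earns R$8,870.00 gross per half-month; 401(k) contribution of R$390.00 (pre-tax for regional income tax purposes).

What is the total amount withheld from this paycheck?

Regional Income Tax: taxable = R$8,870.00 − R$390.00 − 4×R$144.00 = R$7,904.00
  R$618.94 + 22.03% × (R$7,904.00 − R$5,800.00) = R$618.94 + 22.03% × R$2,104.00 = R$1,082.45
Workforce Levy: 3.7% × R$8,480.00 = R$313.76
Total: R$1,082.45 + R$313.76 = R$1,396.21

R$1,396.21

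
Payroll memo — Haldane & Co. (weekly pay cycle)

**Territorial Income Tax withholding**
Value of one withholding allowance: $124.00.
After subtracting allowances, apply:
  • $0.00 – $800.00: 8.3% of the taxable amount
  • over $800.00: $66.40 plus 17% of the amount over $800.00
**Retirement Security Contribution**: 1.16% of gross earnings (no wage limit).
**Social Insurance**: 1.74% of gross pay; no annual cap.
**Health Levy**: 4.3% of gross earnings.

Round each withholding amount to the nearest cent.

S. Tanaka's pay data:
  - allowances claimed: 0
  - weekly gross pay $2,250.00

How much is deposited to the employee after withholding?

$1,775.10

Territorial Income Tax: taxable = $2,250.00
  $66.40 + 17% × ($2,250.00 − $800.00) = $66.40 + 17% × $1,450.00 = $312.90
Retirement Security Contribution: 1.16% × $2,250.00 = $26.10
Social Insurance: 1.74% × $2,250.00 = $39.15
Health Levy: 4.3% × $2,250.00 = $96.75
Total withheld: $312.90 + $26.10 + $39.15 + $96.75 = $474.90
Net pay: $2,250.00 − $474.90 = $1,775.10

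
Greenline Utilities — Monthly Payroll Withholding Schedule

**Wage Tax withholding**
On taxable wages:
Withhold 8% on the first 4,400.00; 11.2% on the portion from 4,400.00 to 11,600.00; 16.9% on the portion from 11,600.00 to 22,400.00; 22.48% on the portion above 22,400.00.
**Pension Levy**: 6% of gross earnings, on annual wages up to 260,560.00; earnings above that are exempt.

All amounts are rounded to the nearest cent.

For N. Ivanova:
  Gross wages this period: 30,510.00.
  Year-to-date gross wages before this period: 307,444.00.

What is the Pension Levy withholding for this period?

0.00

Pension Levy: YTD 307,444.00 ≥ cap 260,560.00 → 0.00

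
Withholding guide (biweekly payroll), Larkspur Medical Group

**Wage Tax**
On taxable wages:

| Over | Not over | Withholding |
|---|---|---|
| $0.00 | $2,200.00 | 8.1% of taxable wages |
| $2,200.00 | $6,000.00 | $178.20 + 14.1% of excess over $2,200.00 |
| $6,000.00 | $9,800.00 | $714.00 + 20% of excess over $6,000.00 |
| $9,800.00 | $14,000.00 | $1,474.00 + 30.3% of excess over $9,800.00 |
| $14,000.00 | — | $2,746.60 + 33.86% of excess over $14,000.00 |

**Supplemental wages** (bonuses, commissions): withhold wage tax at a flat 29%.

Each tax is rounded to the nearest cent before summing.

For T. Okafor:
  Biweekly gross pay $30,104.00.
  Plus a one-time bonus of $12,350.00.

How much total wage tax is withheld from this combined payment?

$11,780.91

Wage Tax: taxable = $30,104.00
  $2,746.60 + 33.86% × ($30,104.00 − $14,000.00) = $2,746.60 + 33.86% × $16,104.00 = $8,199.41
Supplemental (29% flat on bonus): 29% × $12,350.00 = $3,581.50
Total wage tax: $8,199.41 + $3,581.50 = $11,780.91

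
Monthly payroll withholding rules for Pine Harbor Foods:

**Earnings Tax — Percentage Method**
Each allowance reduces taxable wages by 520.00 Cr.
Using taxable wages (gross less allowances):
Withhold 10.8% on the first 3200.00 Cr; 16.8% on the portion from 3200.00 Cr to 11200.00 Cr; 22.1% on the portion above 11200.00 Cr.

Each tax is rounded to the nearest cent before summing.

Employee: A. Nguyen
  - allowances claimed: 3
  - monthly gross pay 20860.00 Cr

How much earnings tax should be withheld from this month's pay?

3479.70 Cr

Earnings Tax: taxable = 20860.00 Cr − 3×520.00 Cr = 19300.00 Cr
  1689.60 Cr + 22.1% × (19300.00 Cr − 11200.00 Cr) = 1689.60 Cr + 22.1% × 8100.00 Cr = 3479.70 Cr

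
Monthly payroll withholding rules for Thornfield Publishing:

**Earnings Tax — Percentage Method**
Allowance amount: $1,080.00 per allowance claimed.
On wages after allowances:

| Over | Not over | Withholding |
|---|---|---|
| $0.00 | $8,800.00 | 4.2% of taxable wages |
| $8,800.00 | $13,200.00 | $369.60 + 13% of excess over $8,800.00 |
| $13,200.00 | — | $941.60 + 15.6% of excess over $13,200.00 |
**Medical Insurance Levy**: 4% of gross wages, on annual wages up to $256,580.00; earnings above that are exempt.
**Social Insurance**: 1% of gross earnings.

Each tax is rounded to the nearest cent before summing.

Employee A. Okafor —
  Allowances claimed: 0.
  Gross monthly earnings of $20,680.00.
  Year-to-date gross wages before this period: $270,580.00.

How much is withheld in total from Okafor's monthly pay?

$2,315.28

Earnings Tax: taxable = $20,680.00
  $941.60 + 15.6% × ($20,680.00 − $13,200.00) = $941.60 + 15.6% × $7,480.00 = $2,108.48
Medical Insurance Levy: YTD $270,580.00 ≥ cap $256,580.00 → $0.00
Social Insurance: 1% × $20,680.00 = $206.80
Total: $2,108.48 + $0.00 + $206.80 = $2,315.28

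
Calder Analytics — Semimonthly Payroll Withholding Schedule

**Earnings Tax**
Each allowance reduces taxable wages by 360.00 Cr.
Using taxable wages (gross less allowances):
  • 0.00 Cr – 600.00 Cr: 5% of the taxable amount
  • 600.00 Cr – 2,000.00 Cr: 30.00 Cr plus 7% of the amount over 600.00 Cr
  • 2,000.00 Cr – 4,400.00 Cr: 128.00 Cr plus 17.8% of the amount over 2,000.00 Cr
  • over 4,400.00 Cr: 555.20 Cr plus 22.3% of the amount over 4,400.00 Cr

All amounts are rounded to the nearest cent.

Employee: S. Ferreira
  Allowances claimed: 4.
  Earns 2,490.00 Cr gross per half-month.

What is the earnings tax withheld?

Earnings Tax: taxable = 2,490.00 Cr − 4×360.00 Cr = 1,050.00 Cr
  30.00 Cr + 7% × (1,050.00 Cr − 600.00 Cr) = 30.00 Cr + 7% × 450.00 Cr = 61.50 Cr

61.50 Cr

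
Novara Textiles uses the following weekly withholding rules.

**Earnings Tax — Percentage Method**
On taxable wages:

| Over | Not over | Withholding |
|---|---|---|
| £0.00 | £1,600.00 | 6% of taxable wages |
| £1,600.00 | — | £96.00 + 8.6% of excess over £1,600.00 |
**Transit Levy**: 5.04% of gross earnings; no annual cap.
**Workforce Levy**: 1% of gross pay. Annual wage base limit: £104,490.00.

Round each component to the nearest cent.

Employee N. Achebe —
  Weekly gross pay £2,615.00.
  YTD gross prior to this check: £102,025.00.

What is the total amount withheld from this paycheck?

£339.74

Earnings Tax: taxable = £2,615.00
  £96.00 + 8.6% × (£2,615.00 − £1,600.00) = £96.00 + 8.6% × £1,015.00 = £183.29
Transit Levy: 5.04% × £2,615.00 = £131.80
Workforce Levy: cap £104,490.00 − YTD £102,025.00 = £2,465.00 subject; 1% × £2,465.00 = £24.65
Total: £183.29 + £131.80 + £24.65 = £339.74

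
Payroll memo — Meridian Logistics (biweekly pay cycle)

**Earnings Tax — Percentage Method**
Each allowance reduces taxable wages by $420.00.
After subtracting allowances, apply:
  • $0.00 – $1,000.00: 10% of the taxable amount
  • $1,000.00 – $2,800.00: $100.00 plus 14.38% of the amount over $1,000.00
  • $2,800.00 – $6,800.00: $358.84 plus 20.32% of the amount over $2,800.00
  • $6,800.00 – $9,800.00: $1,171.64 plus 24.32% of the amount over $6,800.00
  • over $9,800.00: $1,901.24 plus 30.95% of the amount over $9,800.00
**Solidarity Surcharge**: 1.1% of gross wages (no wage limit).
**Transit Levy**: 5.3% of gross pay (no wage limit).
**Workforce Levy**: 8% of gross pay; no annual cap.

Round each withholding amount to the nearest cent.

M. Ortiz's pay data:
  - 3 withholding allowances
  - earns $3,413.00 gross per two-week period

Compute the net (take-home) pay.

Earnings Tax: taxable = $3,413.00 − 3×$420.00 = $2,153.00
  $100.00 + 14.38% × ($2,153.00 − $1,000.00) = $100.00 + 14.38% × $1,153.00 = $265.80
Solidarity Surcharge: 1.1% × $3,413.00 = $37.54
Transit Levy: 5.3% × $3,413.00 = $180.89
Workforce Levy: 8% × $3,413.00 = $273.04
Total withheld: $265.80 + $37.54 + $180.89 + $273.04 = $757.27
Net pay: $3,413.00 − $757.27 = $2,655.73

$2,655.73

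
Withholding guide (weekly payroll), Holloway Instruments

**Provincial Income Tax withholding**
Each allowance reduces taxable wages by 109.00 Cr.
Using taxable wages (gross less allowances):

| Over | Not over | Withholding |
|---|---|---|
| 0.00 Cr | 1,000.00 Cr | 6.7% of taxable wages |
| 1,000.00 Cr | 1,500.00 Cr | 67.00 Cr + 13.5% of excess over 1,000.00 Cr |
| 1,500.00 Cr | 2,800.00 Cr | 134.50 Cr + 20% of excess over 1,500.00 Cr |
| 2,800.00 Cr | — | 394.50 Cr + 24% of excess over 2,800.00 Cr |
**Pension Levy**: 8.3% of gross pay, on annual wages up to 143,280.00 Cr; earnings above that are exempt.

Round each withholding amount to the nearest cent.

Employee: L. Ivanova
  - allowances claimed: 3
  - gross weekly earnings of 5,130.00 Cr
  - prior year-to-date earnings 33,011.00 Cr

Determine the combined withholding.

Provincial Income Tax: taxable = 5,130.00 Cr − 3×109.00 Cr = 4,803.00 Cr
  394.50 Cr + 24% × (4,803.00 Cr − 2,800.00 Cr) = 394.50 Cr + 24% × 2,003.00 Cr = 875.22 Cr
Pension Levy: 8.3% × 5,130.00 Cr = 425.79 Cr
Total: 875.22 Cr + 425.79 Cr = 1,301.01 Cr

1,301.01 Cr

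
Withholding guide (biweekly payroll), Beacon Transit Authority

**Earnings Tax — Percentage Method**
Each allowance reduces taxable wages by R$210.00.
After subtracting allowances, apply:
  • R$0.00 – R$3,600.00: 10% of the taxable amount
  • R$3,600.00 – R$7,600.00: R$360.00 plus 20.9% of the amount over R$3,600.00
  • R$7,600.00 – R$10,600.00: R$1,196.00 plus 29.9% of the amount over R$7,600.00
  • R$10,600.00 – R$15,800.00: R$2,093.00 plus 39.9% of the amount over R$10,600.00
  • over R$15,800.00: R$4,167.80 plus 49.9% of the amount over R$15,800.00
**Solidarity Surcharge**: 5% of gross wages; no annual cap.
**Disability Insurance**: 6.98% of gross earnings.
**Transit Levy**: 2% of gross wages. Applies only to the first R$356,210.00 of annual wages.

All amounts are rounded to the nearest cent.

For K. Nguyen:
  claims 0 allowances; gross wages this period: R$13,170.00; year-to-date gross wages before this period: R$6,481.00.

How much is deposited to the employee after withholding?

R$8,210.40

Earnings Tax: taxable = R$13,170.00
  R$2,093.00 + 39.9% × (R$13,170.00 − R$10,600.00) = R$2,093.00 + 39.9% × R$2,570.00 = R$3,118.43
Solidarity Surcharge: 5% × R$13,170.00 = R$658.50
Disability Insurance: 6.98% × R$13,170.00 = R$919.27
Transit Levy: 2% × R$13,170.00 = R$263.40
Total withheld: R$3,118.43 + R$658.50 + R$919.27 + R$263.40 = R$4,959.60
Net pay: R$13,170.00 − R$4,959.60 = R$8,210.40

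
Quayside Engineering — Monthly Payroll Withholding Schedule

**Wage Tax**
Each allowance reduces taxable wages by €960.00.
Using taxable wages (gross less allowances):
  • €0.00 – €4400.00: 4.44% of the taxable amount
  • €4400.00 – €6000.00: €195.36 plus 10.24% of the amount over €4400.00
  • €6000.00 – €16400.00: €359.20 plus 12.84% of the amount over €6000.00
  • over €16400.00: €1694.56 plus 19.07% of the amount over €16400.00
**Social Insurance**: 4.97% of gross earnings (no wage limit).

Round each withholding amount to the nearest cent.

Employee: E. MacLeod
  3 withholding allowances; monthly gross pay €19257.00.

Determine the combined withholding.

Wage Tax: taxable = €19257.00 − 3×€960.00 = €16377.00
  €359.20 + 12.84% × (€16377.00 − €6000.00) = €359.20 + 12.84% × €10377.00 = €1691.61
Social Insurance: 4.97% × €19257.00 = €957.07
Total: €1691.61 + €957.07 = €2648.68

€2648.68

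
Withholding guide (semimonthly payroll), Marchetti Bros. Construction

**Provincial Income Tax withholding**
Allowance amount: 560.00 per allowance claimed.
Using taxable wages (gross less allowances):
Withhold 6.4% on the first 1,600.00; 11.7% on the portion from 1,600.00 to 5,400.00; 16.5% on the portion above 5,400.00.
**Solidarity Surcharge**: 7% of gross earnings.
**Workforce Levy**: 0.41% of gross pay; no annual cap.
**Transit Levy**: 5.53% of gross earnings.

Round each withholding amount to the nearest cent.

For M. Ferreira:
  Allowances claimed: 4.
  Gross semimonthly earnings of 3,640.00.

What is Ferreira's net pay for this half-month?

3,079.39

Provincial Income Tax: taxable = 3,640.00 − 4×560.00 = 1,400.00
  6.4% × 1,400.00 = 89.60
Solidarity Surcharge: 7% × 3,640.00 = 254.80
Workforce Levy: 0.41% × 3,640.00 = 14.92
Transit Levy: 5.53% × 3,640.00 = 201.29
Total withheld: 89.60 + 254.80 + 14.92 + 201.29 = 560.61
Net pay: 3,640.00 − 560.61 = 3,079.39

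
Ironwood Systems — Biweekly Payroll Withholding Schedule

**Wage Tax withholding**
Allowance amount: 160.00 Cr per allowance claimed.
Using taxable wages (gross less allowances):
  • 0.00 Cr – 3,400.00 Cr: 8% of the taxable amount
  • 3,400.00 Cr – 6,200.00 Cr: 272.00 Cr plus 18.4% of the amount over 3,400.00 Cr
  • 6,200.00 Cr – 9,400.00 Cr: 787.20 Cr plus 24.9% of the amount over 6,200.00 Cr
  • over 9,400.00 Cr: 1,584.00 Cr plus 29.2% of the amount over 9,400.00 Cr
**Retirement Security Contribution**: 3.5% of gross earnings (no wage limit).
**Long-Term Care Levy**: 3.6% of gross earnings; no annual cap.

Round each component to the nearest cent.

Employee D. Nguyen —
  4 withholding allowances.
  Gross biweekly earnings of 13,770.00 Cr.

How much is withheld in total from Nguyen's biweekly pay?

3,650.83 Cr

Wage Tax: taxable = 13,770.00 Cr − 4×160.00 Cr = 13,130.00 Cr
  1,584.00 Cr + 29.2% × (13,130.00 Cr − 9,400.00 Cr) = 1,584.00 Cr + 29.2% × 3,730.00 Cr = 2,673.16 Cr
Retirement Security Contribution: 3.5% × 13,770.00 Cr = 481.95 Cr
Long-Term Care Levy: 3.6% × 13,770.00 Cr = 495.72 Cr
Total: 2,673.16 Cr + 481.95 Cr + 495.72 Cr = 3,650.83 Cr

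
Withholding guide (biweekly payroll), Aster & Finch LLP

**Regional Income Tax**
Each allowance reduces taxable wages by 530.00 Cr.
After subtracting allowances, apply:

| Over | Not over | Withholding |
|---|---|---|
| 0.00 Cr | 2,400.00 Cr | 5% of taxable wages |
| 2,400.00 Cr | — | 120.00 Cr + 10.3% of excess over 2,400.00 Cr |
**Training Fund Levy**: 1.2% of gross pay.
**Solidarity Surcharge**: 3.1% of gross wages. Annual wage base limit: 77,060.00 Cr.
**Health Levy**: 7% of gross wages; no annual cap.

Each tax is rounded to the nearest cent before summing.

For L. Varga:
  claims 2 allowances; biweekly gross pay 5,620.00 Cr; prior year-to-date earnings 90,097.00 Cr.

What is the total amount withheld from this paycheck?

803.32 Cr

Regional Income Tax: taxable = 5,620.00 Cr − 2×530.00 Cr = 4,560.00 Cr
  120.00 Cr + 10.3% × (4,560.00 Cr − 2,400.00 Cr) = 120.00 Cr + 10.3% × 2,160.00 Cr = 342.48 Cr
Training Fund Levy: 1.2% × 5,620.00 Cr = 67.44 Cr
Solidarity Surcharge: YTD 90,097.00 Cr ≥ cap 77,060.00 Cr → 0.00 Cr
Health Levy: 7% × 5,620.00 Cr = 393.40 Cr
Total: 342.48 Cr + 67.44 Cr + 0.00 Cr + 393.40 Cr = 803.32 Cr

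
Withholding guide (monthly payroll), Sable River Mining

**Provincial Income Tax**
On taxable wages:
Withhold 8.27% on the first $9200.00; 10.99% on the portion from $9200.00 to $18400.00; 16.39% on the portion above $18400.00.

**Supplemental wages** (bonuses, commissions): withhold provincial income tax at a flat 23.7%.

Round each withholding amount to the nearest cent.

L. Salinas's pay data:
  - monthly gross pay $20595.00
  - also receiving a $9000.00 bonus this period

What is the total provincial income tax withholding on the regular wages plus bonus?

Provincial Income Tax: taxable = $20595.00
  $1771.92 + 16.39% × ($20595.00 − $18400.00) = $1771.92 + 16.39% × $2195.00 = $2131.68
Supplemental (23.7% flat on bonus): 23.7% × $9000.00 = $2133.00
Total provincial income tax: $2131.68 + $2133.00 = $4264.68

$4264.68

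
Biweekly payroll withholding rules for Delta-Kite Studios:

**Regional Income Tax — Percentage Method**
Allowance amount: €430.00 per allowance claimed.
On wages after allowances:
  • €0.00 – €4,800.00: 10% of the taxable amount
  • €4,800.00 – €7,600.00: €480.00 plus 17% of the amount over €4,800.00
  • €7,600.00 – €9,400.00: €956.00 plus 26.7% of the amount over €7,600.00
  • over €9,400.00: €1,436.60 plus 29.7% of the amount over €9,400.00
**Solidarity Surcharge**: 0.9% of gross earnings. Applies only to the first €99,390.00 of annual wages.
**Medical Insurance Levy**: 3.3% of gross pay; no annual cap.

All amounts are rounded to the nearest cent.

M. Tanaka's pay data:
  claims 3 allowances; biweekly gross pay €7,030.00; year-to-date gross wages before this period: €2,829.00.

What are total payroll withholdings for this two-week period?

Regional Income Tax: taxable = €7,030.00 − 3×€430.00 = €5,740.00
  €480.00 + 17% × (€5,740.00 − €4,800.00) = €480.00 + 17% × €940.00 = €639.80
Solidarity Surcharge: 0.9% × €7,030.00 = €63.27
Medical Insurance Levy: 3.3% × €7,030.00 = €231.99
Total: €639.80 + €63.27 + €231.99 = €935.06

€935.06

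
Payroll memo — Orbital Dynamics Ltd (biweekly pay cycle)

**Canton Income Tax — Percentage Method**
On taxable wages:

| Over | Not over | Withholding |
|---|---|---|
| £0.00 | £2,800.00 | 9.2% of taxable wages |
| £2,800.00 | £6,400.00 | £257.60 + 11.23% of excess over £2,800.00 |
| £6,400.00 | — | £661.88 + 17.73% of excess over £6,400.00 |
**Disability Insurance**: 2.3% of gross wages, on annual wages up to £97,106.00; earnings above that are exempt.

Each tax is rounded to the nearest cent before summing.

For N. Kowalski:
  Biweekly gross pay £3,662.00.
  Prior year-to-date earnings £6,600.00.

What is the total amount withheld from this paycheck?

£438.63

Canton Income Tax: taxable = £3,662.00
  £257.60 + 11.23% × (£3,662.00 − £2,800.00) = £257.60 + 11.23% × £862.00 = £354.40
Disability Insurance: 2.3% × £3,662.00 = £84.23
Total: £354.40 + £84.23 = £438.63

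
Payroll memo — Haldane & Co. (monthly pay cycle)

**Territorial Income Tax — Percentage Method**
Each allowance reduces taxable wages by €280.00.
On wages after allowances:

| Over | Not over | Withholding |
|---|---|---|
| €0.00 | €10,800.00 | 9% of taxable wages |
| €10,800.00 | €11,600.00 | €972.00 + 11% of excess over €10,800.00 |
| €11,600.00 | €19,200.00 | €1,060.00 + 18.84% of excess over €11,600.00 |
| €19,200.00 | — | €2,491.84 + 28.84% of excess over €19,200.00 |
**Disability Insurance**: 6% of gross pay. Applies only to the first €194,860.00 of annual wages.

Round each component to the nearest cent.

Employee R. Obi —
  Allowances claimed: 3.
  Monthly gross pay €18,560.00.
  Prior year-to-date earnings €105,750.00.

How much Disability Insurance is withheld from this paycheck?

Disability Insurance: 6% × €18,560.00 = €1,113.60

€1,113.60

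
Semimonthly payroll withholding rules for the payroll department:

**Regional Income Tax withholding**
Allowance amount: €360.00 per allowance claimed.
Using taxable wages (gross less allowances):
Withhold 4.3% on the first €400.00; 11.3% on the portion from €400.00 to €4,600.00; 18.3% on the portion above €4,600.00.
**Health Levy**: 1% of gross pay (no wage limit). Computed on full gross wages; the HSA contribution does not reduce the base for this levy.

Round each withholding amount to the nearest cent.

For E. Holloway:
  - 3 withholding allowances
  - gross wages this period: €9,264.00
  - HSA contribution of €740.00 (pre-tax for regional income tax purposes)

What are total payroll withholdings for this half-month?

Regional Income Tax: taxable = €9,264.00 − €740.00 − 3×€360.00 = €7,444.00
  €491.80 + 18.3% × (€7,444.00 − €4,600.00) = €491.80 + 18.3% × €2,844.00 = €1,012.25
Health Levy: 1% × €9,264.00 = €92.64
Total: €1,012.25 + €92.64 = €1,104.89

€1,104.89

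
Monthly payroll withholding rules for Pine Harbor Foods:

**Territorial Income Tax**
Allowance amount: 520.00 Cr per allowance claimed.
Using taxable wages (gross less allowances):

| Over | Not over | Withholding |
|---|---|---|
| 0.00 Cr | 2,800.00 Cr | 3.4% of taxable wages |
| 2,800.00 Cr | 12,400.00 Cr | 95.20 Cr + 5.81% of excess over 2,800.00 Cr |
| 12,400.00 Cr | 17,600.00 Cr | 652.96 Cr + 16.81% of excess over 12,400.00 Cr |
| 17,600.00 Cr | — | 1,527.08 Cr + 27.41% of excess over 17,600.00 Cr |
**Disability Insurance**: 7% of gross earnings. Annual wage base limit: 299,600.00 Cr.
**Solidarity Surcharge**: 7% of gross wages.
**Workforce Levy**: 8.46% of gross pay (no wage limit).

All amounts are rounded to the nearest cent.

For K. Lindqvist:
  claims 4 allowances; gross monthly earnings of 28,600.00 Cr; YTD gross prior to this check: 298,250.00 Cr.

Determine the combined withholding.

8,488.11 Cr

Territorial Income Tax: taxable = 28,600.00 Cr − 4×520.00 Cr = 26,520.00 Cr
  1,527.08 Cr + 27.41% × (26,520.00 Cr − 17,600.00 Cr) = 1,527.08 Cr + 27.41% × 8,920.00 Cr = 3,972.05 Cr
Disability Insurance: cap 299,600.00 Cr − YTD 298,250.00 Cr = 1,350.00 Cr subject; 7% × 1,350.00 Cr = 94.50 Cr
Solidarity Surcharge: 7% × 28,600.00 Cr = 2,002.00 Cr
Workforce Levy: 8.46% × 28,600.00 Cr = 2,419.56 Cr
Total: 3,972.05 Cr + 94.50 Cr + 2,002.00 Cr + 2,419.56 Cr = 8,488.11 Cr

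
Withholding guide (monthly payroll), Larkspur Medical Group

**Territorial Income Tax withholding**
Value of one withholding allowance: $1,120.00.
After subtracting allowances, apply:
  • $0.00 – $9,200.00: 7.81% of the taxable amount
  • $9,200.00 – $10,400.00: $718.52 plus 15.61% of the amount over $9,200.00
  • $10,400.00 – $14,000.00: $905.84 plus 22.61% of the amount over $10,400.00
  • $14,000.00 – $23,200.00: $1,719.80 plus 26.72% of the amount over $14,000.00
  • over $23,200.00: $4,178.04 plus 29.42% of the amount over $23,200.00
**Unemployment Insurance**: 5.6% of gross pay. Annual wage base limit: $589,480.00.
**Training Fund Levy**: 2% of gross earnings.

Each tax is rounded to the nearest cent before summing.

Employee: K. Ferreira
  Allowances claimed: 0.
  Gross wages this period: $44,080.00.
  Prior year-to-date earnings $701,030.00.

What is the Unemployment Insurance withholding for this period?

$0.00

Unemployment Insurance: YTD $701,030.00 ≥ cap $589,480.00 → $0.00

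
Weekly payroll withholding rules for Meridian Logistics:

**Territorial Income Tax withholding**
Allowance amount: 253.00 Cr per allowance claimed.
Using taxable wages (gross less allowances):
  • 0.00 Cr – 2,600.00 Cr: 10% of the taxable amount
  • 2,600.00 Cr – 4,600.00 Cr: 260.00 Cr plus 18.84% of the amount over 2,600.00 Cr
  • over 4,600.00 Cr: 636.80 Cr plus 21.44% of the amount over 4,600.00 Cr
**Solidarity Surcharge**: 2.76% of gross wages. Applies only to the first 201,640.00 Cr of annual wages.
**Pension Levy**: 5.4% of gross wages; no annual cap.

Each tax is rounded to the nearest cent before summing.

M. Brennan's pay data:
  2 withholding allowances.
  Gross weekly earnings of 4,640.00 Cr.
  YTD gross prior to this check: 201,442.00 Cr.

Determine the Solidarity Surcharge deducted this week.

5.46 Cr

Solidarity Surcharge: cap 201,640.00 Cr − YTD 201,442.00 Cr = 198.00 Cr subject; 2.76% × 198.00 Cr = 5.46 Cr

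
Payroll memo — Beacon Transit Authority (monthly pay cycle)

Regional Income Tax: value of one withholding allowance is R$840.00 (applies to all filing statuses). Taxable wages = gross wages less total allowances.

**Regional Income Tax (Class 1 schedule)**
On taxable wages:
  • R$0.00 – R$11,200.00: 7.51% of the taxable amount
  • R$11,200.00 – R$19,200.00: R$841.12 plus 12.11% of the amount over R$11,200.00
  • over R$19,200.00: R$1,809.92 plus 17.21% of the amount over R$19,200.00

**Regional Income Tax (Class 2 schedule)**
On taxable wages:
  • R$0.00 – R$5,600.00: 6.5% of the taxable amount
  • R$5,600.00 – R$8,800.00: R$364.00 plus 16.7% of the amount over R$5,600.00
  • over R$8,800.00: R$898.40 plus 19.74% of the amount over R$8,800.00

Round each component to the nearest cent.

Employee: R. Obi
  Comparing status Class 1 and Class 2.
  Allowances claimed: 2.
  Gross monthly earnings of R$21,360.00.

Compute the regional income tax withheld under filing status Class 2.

R$3,046.11

Regional Income Tax (Class 2): taxable = R$21,360.00 − 2×R$840.00 = R$19,680.00
  R$898.40 + 19.74% × (R$19,680.00 − R$8,800.00) = R$898.40 + 19.74% × R$10,880.00 = R$3,046.11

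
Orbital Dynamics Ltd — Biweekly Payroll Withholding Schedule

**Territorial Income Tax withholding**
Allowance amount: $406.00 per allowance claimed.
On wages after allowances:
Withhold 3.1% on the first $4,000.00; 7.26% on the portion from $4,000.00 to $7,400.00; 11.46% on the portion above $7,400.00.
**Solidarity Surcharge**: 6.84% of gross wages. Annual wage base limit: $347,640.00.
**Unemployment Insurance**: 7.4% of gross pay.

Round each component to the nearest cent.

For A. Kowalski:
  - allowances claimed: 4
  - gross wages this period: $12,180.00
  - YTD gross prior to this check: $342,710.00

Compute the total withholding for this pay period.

$1,971.05

Territorial Income Tax: taxable = $12,180.00 − 4×$406.00 = $10,556.00
  $370.84 + 11.46% × ($10,556.00 − $7,400.00) = $370.84 + 11.46% × $3,156.00 = $732.52
Solidarity Surcharge: cap $347,640.00 − YTD $342,710.00 = $4,930.00 subject; 6.84% × $4,930.00 = $337.21
Unemployment Insurance: 7.4% × $12,180.00 = $901.32
Total: $732.52 + $337.21 + $901.32 = $1,971.05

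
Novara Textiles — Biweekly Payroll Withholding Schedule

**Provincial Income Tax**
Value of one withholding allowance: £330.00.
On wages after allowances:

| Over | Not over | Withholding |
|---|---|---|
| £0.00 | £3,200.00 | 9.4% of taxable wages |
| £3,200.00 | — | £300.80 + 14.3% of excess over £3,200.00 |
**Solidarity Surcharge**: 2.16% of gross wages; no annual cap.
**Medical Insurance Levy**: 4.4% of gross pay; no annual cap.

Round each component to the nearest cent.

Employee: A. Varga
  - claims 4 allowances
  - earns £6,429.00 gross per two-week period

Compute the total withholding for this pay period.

Provincial Income Tax: taxable = £6,429.00 − 4×£330.00 = £5,109.00
  £300.80 + 14.3% × (£5,109.00 − £3,200.00) = £300.80 + 14.3% × £1,909.00 = £573.79
Solidarity Surcharge: 2.16% × £6,429.00 = £138.87
Medical Insurance Levy: 4.4% × £6,429.00 = £282.88
Total: £573.79 + £138.87 + £282.88 = £995.54

£995.54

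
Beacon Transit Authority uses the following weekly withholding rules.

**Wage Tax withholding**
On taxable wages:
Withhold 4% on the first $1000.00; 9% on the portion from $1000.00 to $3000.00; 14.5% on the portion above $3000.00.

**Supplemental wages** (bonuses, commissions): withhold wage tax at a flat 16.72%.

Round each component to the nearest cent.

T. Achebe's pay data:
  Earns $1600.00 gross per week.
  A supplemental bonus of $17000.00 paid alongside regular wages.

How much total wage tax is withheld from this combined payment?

Wage Tax: taxable = $1600.00
  $40.00 + 9% × ($1600.00 − $1000.00) = $40.00 + 9% × $600.00 = $94.00
Supplemental (16.72% flat on bonus): 16.72% × $17000.00 = $2842.40
Total wage tax: $94.00 + $2842.40 = $2936.40

$2936.40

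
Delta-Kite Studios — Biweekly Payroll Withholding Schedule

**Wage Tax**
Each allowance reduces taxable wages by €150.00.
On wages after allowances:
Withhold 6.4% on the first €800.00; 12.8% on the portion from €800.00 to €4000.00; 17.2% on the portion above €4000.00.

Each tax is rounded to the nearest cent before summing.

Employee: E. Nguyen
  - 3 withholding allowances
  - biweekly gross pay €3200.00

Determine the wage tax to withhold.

Wage Tax: taxable = €3200.00 − 3×€150.00 = €2750.00
  €51.20 + 12.8% × (€2750.00 − €800.00) = €51.20 + 12.8% × €1950.00 = €300.80

€300.80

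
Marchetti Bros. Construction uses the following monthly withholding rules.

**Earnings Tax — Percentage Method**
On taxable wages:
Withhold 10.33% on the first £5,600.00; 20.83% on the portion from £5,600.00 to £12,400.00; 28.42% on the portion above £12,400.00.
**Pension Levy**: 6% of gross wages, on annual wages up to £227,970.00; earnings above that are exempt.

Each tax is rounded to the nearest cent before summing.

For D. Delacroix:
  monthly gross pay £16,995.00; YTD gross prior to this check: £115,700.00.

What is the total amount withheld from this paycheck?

Earnings Tax: taxable = £16,995.00
  £1,994.92 + 28.42% × (£16,995.00 − £12,400.00) = £1,994.92 + 28.42% × £4,595.00 = £3,300.82
Pension Levy: 6% × £16,995.00 = £1,019.70
Total: £3,300.82 + £1,019.70 = £4,320.52

£4,320.52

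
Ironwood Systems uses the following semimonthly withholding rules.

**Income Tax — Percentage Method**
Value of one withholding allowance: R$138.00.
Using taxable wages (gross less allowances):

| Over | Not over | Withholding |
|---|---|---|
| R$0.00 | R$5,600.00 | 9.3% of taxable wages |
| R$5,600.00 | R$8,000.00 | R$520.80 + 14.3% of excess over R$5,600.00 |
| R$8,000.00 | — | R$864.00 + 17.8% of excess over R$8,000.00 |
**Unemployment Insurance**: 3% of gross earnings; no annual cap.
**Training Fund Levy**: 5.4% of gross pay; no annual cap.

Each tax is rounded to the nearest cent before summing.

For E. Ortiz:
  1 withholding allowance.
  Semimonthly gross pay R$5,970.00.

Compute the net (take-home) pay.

R$4,914.54

Income Tax: taxable = R$5,970.00 − 1×R$138.00 = R$5,832.00
  R$520.80 + 14.3% × (R$5,832.00 − R$5,600.00) = R$520.80 + 14.3% × R$232.00 = R$553.98
Unemployment Insurance: 3% × R$5,970.00 = R$179.10
Training Fund Levy: 5.4% × R$5,970.00 = R$322.38
Total withheld: R$553.98 + R$179.10 + R$322.38 = R$1,055.46
Net pay: R$5,970.00 − R$1,055.46 = R$4,914.54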